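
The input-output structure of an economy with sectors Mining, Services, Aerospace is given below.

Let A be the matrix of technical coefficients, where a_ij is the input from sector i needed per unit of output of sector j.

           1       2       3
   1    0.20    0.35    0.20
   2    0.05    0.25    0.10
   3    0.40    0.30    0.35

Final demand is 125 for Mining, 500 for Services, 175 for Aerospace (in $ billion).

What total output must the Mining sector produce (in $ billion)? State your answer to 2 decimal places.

x_1 = 840.39

I − A =
  [   0.80    -0.35    -0.20]
  [  -0.05     0.75    -0.10]
  [  -0.40    -0.30     0.65]
Cofactors of I−A, C_ij = (−1)^(i+j)·(minor ij) (rows/columns in the sector order above):
  C_11 = (0.75)(0.65) − (-0.10)(-0.30) = 0.4575
  C_12 = −[(-0.05)(0.65) − (-0.10)(-0.40)] = 0.0725
  C_13 = (-0.05)(-0.30) − (0.75)(-0.40) = 0.3150
  C_21 = −[(-0.35)(0.65) − (-0.20)(-0.30)] = 0.2875
  C_22 = (0.80)(0.65) − (-0.20)(-0.40) = 0.4400
  C_23 = −[(0.80)(-0.30) − (-0.35)(-0.40)] = 0.3800
  C_31 = (-0.35)(-0.10) − (-0.20)(0.75) = 0.1850
  C_32 = −[(0.80)(-0.10) − (-0.20)(-0.05)] = 0.0900
  C_33 = (0.80)(0.75) − (-0.35)(-0.05) = 0.5825
det(I−A) = Σ_j (I−A)_1j·C_1j = (0.80)(0.4575) + (-0.35)(0.0725) + (-0.20)(0.3150) = 0.277625
adj(I−A) = Cᵀ =
  [ 0.4575   0.2875   0.1850]
  [ 0.0725   0.4400   0.0900]
  [ 0.3150   0.3800   0.5825]
(I − A)⁻¹ = adj(I−A) / det(I−A) ≈
  [   1.6479     1.0356     0.6664]
  [   0.2611     1.5849     0.3242]
  [   1.1346     1.3688     2.0982]
x = (I − A)⁻¹ d = adj(I−A)·d / det(I−A), with det(I−A) = 0.277625:
  x_1 = (0.4575·125 + 0.2875·500 + 0.1850·175) / 0.277625 = 233.3125 / 0.277625 ≈ 840.39
  x_2 = (0.0725·125 + 0.4400·500 + 0.0900·175) / 0.277625 = 244.8125 / 0.277625 ≈ 881.81
  x_3 = (0.3150·125 + 0.3800·500 + 0.5825·175) / 0.277625 = 331.3125 / 0.277625 ≈ 1193.38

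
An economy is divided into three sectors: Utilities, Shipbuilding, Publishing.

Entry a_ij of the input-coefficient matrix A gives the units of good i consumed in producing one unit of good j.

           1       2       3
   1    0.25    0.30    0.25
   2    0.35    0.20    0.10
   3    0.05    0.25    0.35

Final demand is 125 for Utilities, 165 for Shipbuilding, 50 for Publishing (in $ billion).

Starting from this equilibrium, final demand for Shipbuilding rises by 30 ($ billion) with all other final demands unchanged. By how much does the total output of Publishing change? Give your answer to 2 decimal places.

Δx_3 = 22.53

I − A =
  [   0.75    -0.30    -0.25]
  [  -0.35     0.80    -0.10]
  [  -0.05    -0.25     0.65]
Cofactors of I−A, C_ij = (−1)^(i+j)·(minor ij) (rows/columns in the sector order above):
  C_11 = (0.80)(0.65) − (-0.10)(-0.25) = 0.4950
  C_12 = −[(-0.35)(0.65) − (-0.10)(-0.05)] = 0.2325
  C_13 = (-0.35)(-0.25) − (0.80)(-0.05) = 0.1275
  C_21 = −[(-0.30)(0.65) − (-0.25)(-0.25)] = 0.2575
  C_22 = (0.75)(0.65) − (-0.25)(-0.05) = 0.4750
  C_23 = −[(0.75)(-0.25) − (-0.30)(-0.05)] = 0.2025
  C_31 = (-0.30)(-0.10) − (-0.25)(0.80) = 0.2300
  C_32 = −[(0.75)(-0.10) − (-0.25)(-0.35)] = 0.1625
  C_33 = (0.75)(0.80) − (-0.30)(-0.35) = 0.4950
det(I−A) = Σ_j (I−A)_1j·C_1j = (0.75)(0.4950) + (-0.30)(0.2325) + (-0.25)(0.1275) = 0.269625
adj(I−A) = Cᵀ =
  [ 0.4950   0.2575   0.2300]
  [ 0.2325   0.4750   0.1625]
  [ 0.1275   0.2025   0.4950]
(I − A)⁻¹ = adj(I−A) / det(I−A) ≈
  [   1.8359     0.9550     0.8530]
  [   0.8623     1.7617     0.6027]
  [   0.4729     0.7510     1.8359]
Δx = (I − A)⁻¹ Δd with Δd having +30 in the Shipbuilding component and 0 elsewhere.
So Δx_3 = L_32 · (+30), where L_32 = adj(I−A)_32 / det(I−A) = 0.2025 / 0.269625.
Δx_3 = 0.2025 × (+30) / 0.269625 = 6.075 / 0.269625 ≈ 22.53.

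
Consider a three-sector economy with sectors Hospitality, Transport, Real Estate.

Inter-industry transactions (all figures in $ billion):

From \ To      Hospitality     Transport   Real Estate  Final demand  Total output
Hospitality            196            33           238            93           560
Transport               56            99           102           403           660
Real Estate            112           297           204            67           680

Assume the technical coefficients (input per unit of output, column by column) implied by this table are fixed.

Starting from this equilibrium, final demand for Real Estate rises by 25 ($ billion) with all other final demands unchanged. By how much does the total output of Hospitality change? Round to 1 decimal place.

Technical coefficients a_ij = z_ij / X_j:
  a_11 = 196/560 = 0.35, a_21 = 56/560 = 0.10, a_31 = 112/560 = 0.20
  a_12 = 33/660 = 0.05, a_22 = 99/660 = 0.15, a_32 = 297/660 = 0.45
  a_13 = 238/680 = 0.35, a_23 = 102/680 = 0.15, a_33 = 204/680 = 0.30
I − A =
  [   0.65    -0.05    -0.35]
  [  -0.10     0.85    -0.15]
  [  -0.20    -0.45     0.70]
Cofactors of I−A, C_ij = (−1)^(i+j)·(minor ij) (rows/columns in the sector order above):
  C_11 = (0.85)(0.70) − (-0.15)(-0.45) = 0.5275
  C_12 = −[(-0.10)(0.70) − (-0.15)(-0.20)] = 0.1000
  C_13 = (-0.10)(-0.45) − (0.85)(-0.20) = 0.2150
  C_21 = −[(-0.05)(0.70) − (-0.35)(-0.45)] = 0.1925
  C_22 = (0.65)(0.70) − (-0.35)(-0.20) = 0.3850
  C_23 = −[(0.65)(-0.45) − (-0.05)(-0.20)] = 0.3025
  C_31 = (-0.05)(-0.15) − (-0.35)(0.85) = 0.3050
  C_32 = −[(0.65)(-0.15) − (-0.35)(-0.10)] = 0.1325
  C_33 = (0.65)(0.85) − (-0.05)(-0.10) = 0.5475
det(I−A) = Σ_j (I−A)_1j·C_1j = (0.65)(0.5275) + (-0.05)(0.1000) + (-0.35)(0.2150) = 0.262625
adj(I−A) = Cᵀ =
  [ 0.5275   0.1925   0.3050]
  [ 0.1000   0.3850   0.1325]
  [ 0.2150   0.3025   0.5475]
(I − A)⁻¹ = adj(I−A) / det(I−A) ≈
  [   2.0086     0.7330     1.1614]
  [   0.3808     1.4660     0.5045]
  [   0.8187     1.1518     2.0847]
Δx = (I − A)⁻¹ Δd with Δd having +25 in the Real Estate component and 0 elsewhere.
So Δx_1 = L_13 · (+25), where L_13 = adj(I−A)_13 / det(I−A) = 0.3050 / 0.262625.
Δx_1 = 0.3050 × (+25) / 0.262625 = 7.625 / 0.262625 ≈ 29.0.

Δx_1 = 29.0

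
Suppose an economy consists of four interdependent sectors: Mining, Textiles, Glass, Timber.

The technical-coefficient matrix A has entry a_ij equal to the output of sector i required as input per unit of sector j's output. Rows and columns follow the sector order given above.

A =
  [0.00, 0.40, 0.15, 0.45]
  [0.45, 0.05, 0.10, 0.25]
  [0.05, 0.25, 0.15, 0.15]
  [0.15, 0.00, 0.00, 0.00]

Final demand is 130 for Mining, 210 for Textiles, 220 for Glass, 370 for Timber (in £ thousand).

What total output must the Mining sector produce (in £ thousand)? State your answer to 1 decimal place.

I − A =
  [   1.00    -0.40    -0.15    -0.45]
  [  -0.45     0.95    -0.10    -0.25]
  [  -0.05    -0.25     0.85    -0.15]
  [  -0.15     0.00     0.00     1.00]
Compute the cofactors C_ij = (−1)^(i+j)·(3×3 minor ij) of I−A; the adjugate is their transpose:
adj(I−A) = Cᵀ =
  [ 0.782500   0.377500   0.182500   0.473875]
  [ 0.421625   0.781750   0.166375   0.410125]
  [ 0.190750   0.262125   0.690875   0.255000]
  [ 0.117375   0.056625   0.027375   0.603500]
det(I−A) = Σ_j (I−A)_1j·C_1j = (1.00)(0.782500) + (-0.40)(0.421625) + (-0.15)(0.190750) + (-0.45)(0.117375) = 0.53241875
(I − A)⁻¹ = adj(I−A) / det(I−A) ≈
  [   1.4697     0.7090     0.3428     0.8900]
  [   0.7919     1.4683     0.3125     0.7703]
  [   0.3583     0.4923     1.2976     0.4789]
  [   0.2205     0.1064     0.0514     1.1335]
x = (I − A)⁻¹ d = adj(I−A)·d / det(I−A), with det(I−A) = 0.53241875:
  x_1 = (0.782500·130 + 0.377500·210 + 0.182500·220 + 0.473875·370) / 0.53241875 = 396.48375 / 0.53241875 ≈ 744.7
  x_2 = (0.421625·130 + 0.781750·210 + 0.166375·220 + 0.410125·370) / 0.53241875 = 407.3275 / 0.53241875 ≈ 765.1
  x_3 = (0.190750·130 + 0.262125·210 + 0.690875·220 + 0.255000·370) / 0.53241875 = 326.18625 / 0.53241875 ≈ 612.6
  x_4 = (0.117375·130 + 0.056625·210 + 0.027375·220 + 0.603500·370) / 0.53241875 = 256.4675 / 0.53241875 ≈ 481.7

x_1 = 744.7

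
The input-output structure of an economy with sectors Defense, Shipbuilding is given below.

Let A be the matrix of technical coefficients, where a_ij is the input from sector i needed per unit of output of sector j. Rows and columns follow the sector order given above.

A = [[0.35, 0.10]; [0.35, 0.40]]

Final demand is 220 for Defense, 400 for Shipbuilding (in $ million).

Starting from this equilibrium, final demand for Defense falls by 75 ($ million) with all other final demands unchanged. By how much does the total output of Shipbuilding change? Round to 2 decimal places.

I − A =
  [   0.65    -0.10]
  [  -0.35     0.60]
det(I−A) = (0.65)(0.60) − (-0.10)(-0.35) = 0.3550
adj(I−A) = [[0.60, 0.10], [0.35, 0.65]]
(I − A)⁻¹ = adj(I−A) / det(I−A) ≈
  [   1.6901     0.2817]
  [   0.9859     1.8310]
Δx = (I − A)⁻¹ Δd with Δd having -75 in the Defense component and 0 elsewhere.
So Δx_S = L_SD · (-75), where L_SD = adj(I−A)_SD / det(I−A) = 0.35 / 0.3550.
Δx_S = 0.35 × (-75) / 0.3550 = -26.25 / 0.3550 ≈ -73.94.

Δx_S = -73.94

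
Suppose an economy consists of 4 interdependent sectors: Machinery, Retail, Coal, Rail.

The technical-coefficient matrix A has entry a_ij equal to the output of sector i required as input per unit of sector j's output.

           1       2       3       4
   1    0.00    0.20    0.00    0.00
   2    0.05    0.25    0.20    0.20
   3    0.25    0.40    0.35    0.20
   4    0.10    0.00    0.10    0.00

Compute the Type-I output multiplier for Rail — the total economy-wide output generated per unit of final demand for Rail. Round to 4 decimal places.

I − A =
  [   1.00    -0.20     0.00     0.00]
  [  -0.05     0.75    -0.20    -0.20]
  [  -0.25    -0.40     0.65    -0.20]
  [  -0.10     0.00    -0.10     1.00]
Compute the cofactors C_ij = (−1)^(i+j)·(3×3 minor ij) of I−A; the adjugate is their transpose:
adj(I−A) = Cᵀ =
  [ 0.3845   0.1260   0.0440   0.0340]
  [ 0.1035   0.6300   0.2200   0.1700]
  [ 0.2305   0.4540   0.7360   0.2380]
  [ 0.0615   0.0580   0.0780   0.3910]
det(I−A) = Σ_j (I−A)_1j·C_1j = (1.00)(0.3845) + (-0.20)(0.1035) + (0.00)(0.2305) + (0.00)(0.0615) = 0.3638
(I − A)⁻¹ = adj(I−A) / det(I−A) ≈
  [   1.05690     0.34634     0.12095     0.09346]
  [   0.28450     1.73172     0.60473     0.46729]
  [   0.63359     1.24794     2.02309     0.65421]
  [   0.16905     0.15943     0.21440     1.07477]
The output multiplier for sector j is the column-j sum of the Leontief inverse (I − A)⁻¹ = adj(I−A) / det(I−A).
Column 4 of adj(I−A): (0.0340, 0.1700, 0.2380, 0.3910); det(I−A) = 0.3638.
m_4 = (0.0340 + 0.1700 + 0.2380 + 0.3910) / 0.3638 = 0.833 / 0.3638 ≈ 2.2897.

m_4 = 2.2897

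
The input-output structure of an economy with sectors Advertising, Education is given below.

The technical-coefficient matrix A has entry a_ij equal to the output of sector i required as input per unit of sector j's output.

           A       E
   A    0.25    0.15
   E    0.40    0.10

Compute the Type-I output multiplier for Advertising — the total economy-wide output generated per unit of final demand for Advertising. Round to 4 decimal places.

m_A = 2.1138

I − A =
  [   0.75    -0.15]
  [  -0.40     0.90]
det(I−A) = (0.75)(0.90) − (-0.15)(-0.40) = 0.6150
adj(I−A) = [[0.90, 0.15], [0.40, 0.75]]
(I − A)⁻¹ = adj(I−A) / det(I−A) ≈
  [   1.46341     0.24390]
  [   0.65041     1.21951]
The output multiplier for sector j is the column-j sum of the Leontief inverse (I − A)⁻¹ = adj(I−A) / det(I−A).
Column A of adj(I−A): (0.90, 0.40); det(I−A) = 0.6150.
m_A = (0.90 + 0.40) / 0.6150 = 1.30 / 0.6150 ≈ 2.1138.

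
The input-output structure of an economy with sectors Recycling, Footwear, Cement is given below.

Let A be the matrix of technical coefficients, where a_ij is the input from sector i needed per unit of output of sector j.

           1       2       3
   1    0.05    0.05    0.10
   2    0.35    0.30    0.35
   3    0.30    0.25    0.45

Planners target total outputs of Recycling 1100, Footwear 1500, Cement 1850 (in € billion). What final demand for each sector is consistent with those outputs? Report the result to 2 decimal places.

I − A =
  [   0.95    -0.05    -0.10]
  [  -0.35     0.70    -0.35]
  [  -0.30    -0.25     0.55]
d = (I − A) x:
  d_1 = (+0.95)·1100 + (-0.05)·1500 + (-0.10)·1850 = 785.00
  d_2 = (-0.35)·1100 + (+0.70)·1500 + (-0.35)·1850 = 17.50
  d_3 = (-0.30)·1100 + (-0.25)·1500 + (+0.55)·1850 = 312.50

d_1 = 785.00, d_2 = 17.50, d_3 = 312.50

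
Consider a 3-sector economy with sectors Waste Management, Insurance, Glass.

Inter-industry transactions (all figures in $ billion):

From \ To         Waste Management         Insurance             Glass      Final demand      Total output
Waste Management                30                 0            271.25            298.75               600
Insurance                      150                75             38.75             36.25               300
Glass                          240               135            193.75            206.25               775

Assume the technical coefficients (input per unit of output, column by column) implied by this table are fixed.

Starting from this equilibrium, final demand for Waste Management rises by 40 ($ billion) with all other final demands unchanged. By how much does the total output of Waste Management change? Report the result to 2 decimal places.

Δx_W = 58.60

Technical coefficients a_ij = z_ij / X_j:
  a_WW = 30/600 = 0.05, a_IW = 150/600 = 0.25, a_GW = 240/600 = 0.40
  a_WI = 0/300 = 0.00, a_II = 75/300 = 0.25, a_GI = 135/300 = 0.45
  a_WG = 271.25/775 = 0.35, a_IG = 38.75/775 = 0.05, a_GG = 193.75/775 = 0.25
I − A =
  [   0.95     0.00    -0.35]
  [  -0.25     0.75    -0.05]
  [  -0.40    -0.45     0.75]
Cofactors of I−A, C_ij = (−1)^(i+j)·(minor ij) (rows/columns in the sector order above):
  C_11 = (0.75)(0.75) − (-0.05)(-0.45) = 0.5400
  C_12 = −[(-0.25)(0.75) − (-0.05)(-0.40)] = 0.2075
  C_13 = (-0.25)(-0.45) − (0.75)(-0.40) = 0.4125
  C_21 = −[(0.00)(0.75) − (-0.35)(-0.45)] = 0.1575
  C_22 = (0.95)(0.75) − (-0.35)(-0.40) = 0.5725
  C_23 = −[(0.95)(-0.45) − (0.00)(-0.40)] = 0.4275
  C_31 = (0.00)(-0.05) − (-0.35)(0.75) = 0.2625
  C_32 = −[(0.95)(-0.05) − (-0.35)(-0.25)] = 0.1350
  C_33 = (0.95)(0.75) − (0.00)(-0.25) = 0.7125
det(I−A) = Σ_j (I−A)_1j·C_1j = (0.95)(0.5400) + (0.00)(0.2075) + (-0.35)(0.4125) = 0.368625
adj(I−A) = Cᵀ =
  [ 0.5400   0.1575   0.2625]
  [ 0.2075   0.5725   0.1350]
  [ 0.4125   0.4275   0.7125]
(I − A)⁻¹ = adj(I−A) / det(I−A) ≈
  [   1.4649     0.4273     0.7121]
  [   0.5629     1.5531     0.3662]
  [   1.1190     1.1597     1.9329]
Δx = (I − A)⁻¹ Δd with Δd having +40 in the Waste Management component and 0 elsewhere.
So Δx_W = L_WW · (+40), where L_WW = adj(I−A)_WW / det(I−A) = 0.5400 / 0.368625.
Δx_W = 0.5400 × (+40) / 0.368625 = 21.60 / 0.368625 ≈ 58.60.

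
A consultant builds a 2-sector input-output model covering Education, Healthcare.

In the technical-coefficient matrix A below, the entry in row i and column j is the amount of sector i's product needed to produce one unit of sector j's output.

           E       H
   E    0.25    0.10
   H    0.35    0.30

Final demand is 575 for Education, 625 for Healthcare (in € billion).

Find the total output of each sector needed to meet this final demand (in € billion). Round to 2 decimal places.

I − A =
  [   0.75    -0.10]
  [  -0.35     0.70]
det(I−A) = (0.75)(0.70) − (-0.10)(-0.35) = 0.4900
adj(I−A) = [[0.70, 0.10], [0.35, 0.75]]
(I − A)⁻¹ = adj(I−A) / det(I−A) ≈
  [   1.4286     0.2041]
  [   0.7143     1.5306]
x = (I − A)⁻¹ d = adj(I−A)·d / det(I−A), with det(I−A) = 0.4900:
  x_E = (0.70·575 + 0.10·625) / 0.4900 = 465.00 / 0.4900 ≈ 948.98
  x_H = (0.35·575 + 0.75·625) / 0.4900 = 670.00 / 0.4900 ≈ 1367.35

x_E = 948.98, x_H = 1367.35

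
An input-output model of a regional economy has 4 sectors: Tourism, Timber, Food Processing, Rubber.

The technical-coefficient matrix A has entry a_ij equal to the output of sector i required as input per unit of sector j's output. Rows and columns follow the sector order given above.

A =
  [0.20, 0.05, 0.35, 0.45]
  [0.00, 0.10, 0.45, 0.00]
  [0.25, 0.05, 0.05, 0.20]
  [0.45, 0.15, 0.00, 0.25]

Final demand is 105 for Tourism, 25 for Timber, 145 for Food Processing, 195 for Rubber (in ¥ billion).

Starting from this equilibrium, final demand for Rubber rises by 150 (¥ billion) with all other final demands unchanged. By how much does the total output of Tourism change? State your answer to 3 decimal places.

Δx_1 = 303.007

I − A =
  [   0.80    -0.05    -0.35    -0.45]
  [   0.00     0.90    -0.45     0.00]
  [  -0.25    -0.05     0.95    -0.20]
  [  -0.45    -0.15     0.00     0.75]
Compute the cofactors C_ij = (−1)^(i+j)·(3×3 minor ij) of I−A; the adjugate is their transpose:
adj(I−A) = Cᵀ =
  [ 0.610875   0.123375   0.283500   0.442125]
  [ 0.124875   0.280500   0.178875   0.122625]
  [ 0.249750   0.074625   0.357750   0.245250]
  [ 0.391500   0.130125   0.205875   0.581625]
det(I−A) = Σ_j (I−A)_1j·C_1j = (0.80)(0.610875) + (-0.05)(0.124875) + (-0.35)(0.249750) + (-0.45)(0.391500) = 0.21886875
(I − A)⁻¹ = adj(I−A) / det(I−A) ≈
  [   2.7911     0.5637     1.2953     2.0200]
  [   0.5705     1.2816     0.8173     0.5603]
  [   1.1411     0.3410     1.6345     1.1205]
  [   1.7887     0.5945     0.9406     2.6574]
Δx = (I − A)⁻¹ Δd with Δd having +150 in the Rubber component and 0 elsewhere.
So Δx_1 = L_14 · (+150), where L_14 = adj(I−A)_14 / det(I−A) = 0.442125 / 0.21886875.
Δx_1 = 0.442125 × (+150) / 0.21886875 = 66.31875 / 0.21886875 ≈ 303.007.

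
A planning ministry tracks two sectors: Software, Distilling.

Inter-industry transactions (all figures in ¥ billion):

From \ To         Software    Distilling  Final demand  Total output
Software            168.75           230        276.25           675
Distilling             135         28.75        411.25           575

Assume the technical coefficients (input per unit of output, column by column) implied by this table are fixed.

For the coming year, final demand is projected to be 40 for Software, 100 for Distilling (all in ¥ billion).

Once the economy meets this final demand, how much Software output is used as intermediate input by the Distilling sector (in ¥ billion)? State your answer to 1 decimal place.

Technical coefficients a_ij = z_ij / X_j:
  a_11 = 168.75/675 = 0.25, a_21 = 135/675 = 0.20
  a_12 = 230/575 = 0.40, a_22 = 28.75/575 = 0.05
I − A =
  [   0.75    -0.40]
  [  -0.20     0.95]
det(I−A) = (0.75)(0.95) − (-0.40)(-0.20) = 0.6325
adj(I−A) = [[0.95, 0.40], [0.20, 0.75]]
(I − A)⁻¹ = adj(I−A) / det(I−A) ≈
  [   1.5020     0.6324]
  [   0.3162     1.1858]
First solve x = (I − A)⁻¹ d = adj(I−A)·d / det(I−A); in particular x_2 = (0.20·40 + 0.75·100) / 0.6325 = 83.00 / 0.6325 ≈ 131.225.
Intermediate flow from 1 to 2: z_12 = a_12 · x_2 = 0.40 × 83.00 / 0.6325 = 33.20 / 0.6325 ≈ 52.5.

z_12 = 52.5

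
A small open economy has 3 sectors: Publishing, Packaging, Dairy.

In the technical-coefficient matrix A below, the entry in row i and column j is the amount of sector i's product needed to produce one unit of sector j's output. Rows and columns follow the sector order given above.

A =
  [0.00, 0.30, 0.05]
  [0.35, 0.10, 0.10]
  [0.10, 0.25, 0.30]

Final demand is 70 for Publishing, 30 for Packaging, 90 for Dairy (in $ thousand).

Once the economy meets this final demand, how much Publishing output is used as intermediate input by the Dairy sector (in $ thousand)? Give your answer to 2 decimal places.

I − A =
  [   1.00    -0.30    -0.05]
  [  -0.35     0.90    -0.10]
  [  -0.10    -0.25     0.70]
Cofactors of I−A, C_ij = (−1)^(i+j)·(minor ij) (rows/columns in the sector order above):
  C_11 = (0.90)(0.70) − (-0.10)(-0.25) = 0.6050
  C_12 = −[(-0.35)(0.70) − (-0.10)(-0.10)] = 0.2550
  C_13 = (-0.35)(-0.25) − (0.90)(-0.10) = 0.1775
  C_21 = −[(-0.30)(0.70) − (-0.05)(-0.25)] = 0.2225
  C_22 = (1.00)(0.70) − (-0.05)(-0.10) = 0.6950
  C_23 = −[(1.00)(-0.25) − (-0.30)(-0.10)] = 0.2800
  C_31 = (-0.30)(-0.10) − (-0.05)(0.90) = 0.0750
  C_32 = −[(1.00)(-0.10) − (-0.05)(-0.35)] = 0.1175
  C_33 = (1.00)(0.90) − (-0.30)(-0.35) = 0.7950
det(I−A) = Σ_j (I−A)_1j·C_1j = (1.00)(0.6050) + (-0.30)(0.2550) + (-0.05)(0.1775) = 0.519625
adj(I−A) = Cᵀ =
  [ 0.6050   0.2225   0.0750]
  [ 0.2550   0.6950   0.1175]
  [ 0.1775   0.2800   0.7950]
(I − A)⁻¹ = adj(I−A) / det(I−A) ≈
  [   1.1643     0.4282     0.1443]
  [   0.4907     1.3375     0.2261]
  [   0.3416     0.5389     1.5299]
First solve x = (I − A)⁻¹ d = adj(I−A)·d / det(I−A); in particular x_3 = (0.1775·70 + 0.2800·30 + 0.7950·90) / 0.519625 = 92.375 / 0.519625 ≈ 177.7724.
Intermediate flow from 1 to 3: z_13 = a_13 · x_3 = 0.05 × 92.375 / 0.519625 = 4.61875 / 0.519625 ≈ 8.89.

z_13 = 8.89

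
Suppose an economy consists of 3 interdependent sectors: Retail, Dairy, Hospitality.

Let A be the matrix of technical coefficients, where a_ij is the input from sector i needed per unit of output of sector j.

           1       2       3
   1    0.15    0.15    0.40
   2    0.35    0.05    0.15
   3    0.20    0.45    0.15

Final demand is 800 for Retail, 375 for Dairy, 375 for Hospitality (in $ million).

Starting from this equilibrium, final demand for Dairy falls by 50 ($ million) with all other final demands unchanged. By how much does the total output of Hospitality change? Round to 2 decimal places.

I − A =
  [   0.85    -0.15    -0.40]
  [  -0.35     0.95    -0.15]
  [  -0.20    -0.45     0.85]
Cofactors of I−A, C_ij = (−1)^(i+j)·(minor ij) (rows/columns in the sector order above):
  C_11 = (0.95)(0.85) − (-0.15)(-0.45) = 0.7400
  C_12 = −[(-0.35)(0.85) − (-0.15)(-0.20)] = 0.3275
  C_13 = (-0.35)(-0.45) − (0.95)(-0.20) = 0.3475
  C_21 = −[(-0.15)(0.85) − (-0.40)(-0.45)] = 0.3075
  C_22 = (0.85)(0.85) − (-0.40)(-0.20) = 0.6425
  C_23 = −[(0.85)(-0.45) − (-0.15)(-0.20)] = 0.4125
  C_31 = (-0.15)(-0.15) − (-0.40)(0.95) = 0.4025
  C_32 = −[(0.85)(-0.15) − (-0.40)(-0.35)] = 0.2675
  C_33 = (0.85)(0.95) − (-0.15)(-0.35) = 0.7550
det(I−A) = Σ_j (I−A)_1j·C_1j = (0.85)(0.7400) + (-0.15)(0.3275) + (-0.40)(0.3475) = 0.440875
adj(I−A) = Cᵀ =
  [ 0.7400   0.3075   0.4025]
  [ 0.3275   0.6425   0.2675]
  [ 0.3475   0.4125   0.7550]
(I − A)⁻¹ = adj(I−A) / det(I−A) ≈
  [   1.6785     0.6975     0.9130]
  [   0.7428     1.4573     0.6067]
  [   0.7882     0.9356     1.7125]
Δx = (I − A)⁻¹ Δd with Δd having -50 in the Dairy component and 0 elsewhere.
So Δx_3 = L_32 · (-50), where L_32 = adj(I−A)_32 / det(I−A) = 0.4125 / 0.440875.
Δx_3 = 0.4125 × (-50) / 0.440875 = -20.625 / 0.440875 ≈ -46.78.

Δx_3 = -46.78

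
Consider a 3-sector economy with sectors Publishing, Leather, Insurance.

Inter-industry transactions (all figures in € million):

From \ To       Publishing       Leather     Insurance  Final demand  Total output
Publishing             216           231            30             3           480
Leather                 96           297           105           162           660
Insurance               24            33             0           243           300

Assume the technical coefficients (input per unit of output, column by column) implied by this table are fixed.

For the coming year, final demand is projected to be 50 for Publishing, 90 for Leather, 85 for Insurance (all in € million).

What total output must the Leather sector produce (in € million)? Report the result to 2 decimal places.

x_L = 366.14

Technical coefficients a_ij = z_ij / X_j:
  a_PP = 216/480 = 0.45, a_LP = 96/480 = 0.20, a_IP = 24/480 = 0.05
  a_PL = 231/660 = 0.35, a_LL = 297/660 = 0.45, a_IL = 33/660 = 0.05
  a_PI = 30/300 = 0.10, a_LI = 105/300 = 0.35, a_II = 0/300 = 0.00
I − A =
  [   0.55    -0.35    -0.10]
  [  -0.20     0.55    -0.35]
  [  -0.05    -0.05     1.00]
Cofactors of I−A, C_ij = (−1)^(i+j)·(minor ij) (rows/columns in the sector order above):
  C_11 = (0.55)(1.00) − (-0.35)(-0.05) = 0.5325
  C_12 = −[(-0.20)(1.00) − (-0.35)(-0.05)] = 0.2175
  C_13 = (-0.20)(-0.05) − (0.55)(-0.05) = 0.0375
  C_21 = −[(-0.35)(1.00) − (-0.10)(-0.05)] = 0.3550
  C_22 = (0.55)(1.00) − (-0.10)(-0.05) = 0.5450
  C_23 = −[(0.55)(-0.05) − (-0.35)(-0.05)] = 0.0450
  C_31 = (-0.35)(-0.35) − (-0.10)(0.55) = 0.1775
  C_32 = −[(0.55)(-0.35) − (-0.10)(-0.20)] = 0.2125
  C_33 = (0.55)(0.55) − (-0.35)(-0.20) = 0.2325
det(I−A) = Σ_j (I−A)_1j·C_1j = (0.55)(0.5325) + (-0.35)(0.2175) + (-0.10)(0.0375) = 0.2130
adj(I−A) = Cᵀ =
  [ 0.5325   0.3550   0.1775]
  [ 0.2175   0.5450   0.2125]
  [ 0.0375   0.0450   0.2325]
(I − A)⁻¹ = adj(I−A) / det(I−A) ≈
  [   2.5000     1.6667     0.8333]
  [   1.0211     2.5587     0.9977]
  [   0.1761     0.2113     1.0915]
x = (I − A)⁻¹ d = adj(I−A)·d / det(I−A), with det(I−A) = 0.2130:
  x_P = (0.5325·50 + 0.3550·90 + 0.1775·85) / 0.2130 = 73.6625 / 0.2130 ≈ 345.83
  x_L = (0.2175·50 + 0.5450·90 + 0.2125·85) / 0.2130 = 77.9875 / 0.2130 ≈ 366.14
  x_I = (0.0375·50 + 0.0450·90 + 0.2325·85) / 0.2130 = 25.6875 / 0.2130 ≈ 120.60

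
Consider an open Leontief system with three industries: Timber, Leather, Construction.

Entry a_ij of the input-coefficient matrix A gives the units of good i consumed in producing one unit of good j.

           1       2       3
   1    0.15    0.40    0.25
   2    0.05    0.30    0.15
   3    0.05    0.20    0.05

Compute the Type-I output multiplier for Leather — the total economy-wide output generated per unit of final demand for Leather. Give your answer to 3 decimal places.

m_2 = 2.794

I − A =
  [   0.85    -0.40    -0.25]
  [  -0.05     0.70    -0.15]
  [  -0.05    -0.20     0.95]
Cofactors of I−A, C_ij = (−1)^(i+j)·(minor ij) (rows/columns in the sector order above):
  C_11 = (0.70)(0.95) − (-0.15)(-0.20) = 0.6350
  C_12 = −[(-0.05)(0.95) − (-0.15)(-0.05)] = 0.0550
  C_13 = (-0.05)(-0.20) − (0.70)(-0.05) = 0.0450
  C_21 = −[(-0.40)(0.95) − (-0.25)(-0.20)] = 0.4300
  C_22 = (0.85)(0.95) − (-0.25)(-0.05) = 0.7950
  C_23 = −[(0.85)(-0.20) − (-0.40)(-0.05)] = 0.1900
  C_31 = (-0.40)(-0.15) − (-0.25)(0.70) = 0.2350
  C_32 = −[(0.85)(-0.15) − (-0.25)(-0.05)] = 0.1400
  C_33 = (0.85)(0.70) − (-0.40)(-0.05) = 0.5750
det(I−A) = Σ_j (I−A)_1j·C_1j = (0.85)(0.6350) + (-0.40)(0.0550) + (-0.25)(0.0450) = 0.5065
adj(I−A) = Cᵀ =
  [ 0.6350   0.4300   0.2350]
  [ 0.0550   0.7950   0.1400]
  [ 0.0450   0.1900   0.5750]
(I − A)⁻¹ = adj(I−A) / det(I−A) ≈
  [   1.2537     0.8490     0.4640]
  [   0.1086     1.5696     0.2764]
  [   0.0888     0.3751     1.1352]
The output multiplier for sector j is the column-j sum of the Leontief inverse (I − A)⁻¹ = adj(I−A) / det(I−A).
Column 2 of adj(I−A): (0.4300, 0.7950, 0.1900); det(I−A) = 0.5065.
m_2 = (0.4300 + 0.7950 + 0.1900) / 0.5065 = 1.415 / 0.5065 ≈ 2.794.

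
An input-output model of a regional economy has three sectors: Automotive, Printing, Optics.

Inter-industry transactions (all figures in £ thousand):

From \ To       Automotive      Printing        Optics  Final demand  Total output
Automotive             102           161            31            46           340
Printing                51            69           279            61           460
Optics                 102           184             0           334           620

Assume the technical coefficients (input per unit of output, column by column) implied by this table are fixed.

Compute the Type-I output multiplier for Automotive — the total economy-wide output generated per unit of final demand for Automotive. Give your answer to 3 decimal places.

m_1 = 3.593

Technical coefficients a_ij = z_ij / X_j:
  a_11 = 102/340 = 0.30, a_21 = 51/340 = 0.15, a_31 = 102/340 = 0.30
  a_12 = 161/460 = 0.35, a_22 = 69/460 = 0.15, a_32 = 184/460 = 0.40
  a_13 = 31/620 = 0.05, a_23 = 279/620 = 0.45, a_33 = 0/620 = 0.00
I − A =
  [   0.70    -0.35    -0.05]
  [  -0.15     0.85    -0.45]
  [  -0.30    -0.40     1.00]
Cofactors of I−A, C_ij = (−1)^(i+j)·(minor ij) (rows/columns in the sector order above):
  C_11 = (0.85)(1.00) − (-0.45)(-0.40) = 0.6700
  C_12 = −[(-0.15)(1.00) − (-0.45)(-0.30)] = 0.2850
  C_13 = (-0.15)(-0.40) − (0.85)(-0.30) = 0.3150
  C_21 = −[(-0.35)(1.00) − (-0.05)(-0.40)] = 0.3700
  C_22 = (0.70)(1.00) − (-0.05)(-0.30) = 0.6850
  C_23 = −[(0.70)(-0.40) − (-0.35)(-0.30)] = 0.3850
  C_31 = (-0.35)(-0.45) − (-0.05)(0.85) = 0.2000
  C_32 = −[(0.70)(-0.45) − (-0.05)(-0.15)] = 0.3225
  C_33 = (0.70)(0.85) − (-0.35)(-0.15) = 0.5425
det(I−A) = Σ_j (I−A)_1j·C_1j = (0.70)(0.6700) + (-0.35)(0.2850) + (-0.05)(0.3150) = 0.3535
adj(I−A) = Cᵀ =
  [ 0.6700   0.3700   0.2000]
  [ 0.2850   0.6850   0.3225]
  [ 0.3150   0.3850   0.5425]
(I − A)⁻¹ = adj(I−A) / det(I−A) ≈
  [   1.8953     1.0467     0.5658]
  [   0.8062     1.9378     0.9123]
  [   0.8911     1.0891     1.5347]
The output multiplier for sector j is the column-j sum of the Leontief inverse (I − A)⁻¹ = adj(I−A) / det(I−A).
Column 1 of adj(I−A): (0.6700, 0.2850, 0.3150); det(I−A) = 0.3535.
m_1 = (0.6700 + 0.2850 + 0.3150) / 0.3535 = 1.27 / 0.3535 ≈ 3.593.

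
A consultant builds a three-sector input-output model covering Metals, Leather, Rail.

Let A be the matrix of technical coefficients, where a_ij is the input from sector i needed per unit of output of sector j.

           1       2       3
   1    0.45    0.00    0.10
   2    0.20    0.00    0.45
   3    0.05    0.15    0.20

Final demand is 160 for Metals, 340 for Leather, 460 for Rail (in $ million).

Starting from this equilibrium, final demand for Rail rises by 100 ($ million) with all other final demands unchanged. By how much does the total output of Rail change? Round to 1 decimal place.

I − A =
  [   0.55     0.00    -0.10]
  [  -0.20     1.00    -0.45]
  [  -0.05    -0.15     0.80]
Cofactors of I−A, C_ij = (−1)^(i+j)·(minor ij) (rows/columns in the sector order above):
  C_11 = (1.00)(0.80) − (-0.45)(-0.15) = 0.7325
  C_12 = −[(-0.20)(0.80) − (-0.45)(-0.05)] = 0.1825
  C_13 = (-0.20)(-0.15) − (1.00)(-0.05) = 0.0800
  C_21 = −[(0.00)(0.80) − (-0.10)(-0.15)] = 0.0150
  C_22 = (0.55)(0.80) − (-0.10)(-0.05) = 0.4350
  C_23 = −[(0.55)(-0.15) − (0.00)(-0.05)] = 0.0825
  C_31 = (0.00)(-0.45) − (-0.10)(1.00) = 0.1000
  C_32 = −[(0.55)(-0.45) − (-0.10)(-0.20)] = 0.2675
  C_33 = (0.55)(1.00) − (0.00)(-0.20) = 0.5500
det(I−A) = Σ_j (I−A)_1j·C_1j = (0.55)(0.7325) + (0.00)(0.1825) + (-0.10)(0.0800) = 0.394875
adj(I−A) = Cᵀ =
  [ 0.7325   0.0150   0.1000]
  [ 0.1825   0.4350   0.2675]
  [ 0.0800   0.0825   0.5500]
(I − A)⁻¹ = adj(I−A) / det(I−A) ≈
  [   1.8550     0.0380     0.2532]
  [   0.4622     1.1016     0.6774]
  [   0.2026     0.2089     1.3928]
Δx = (I − A)⁻¹ Δd with Δd having +100 in the Rail component and 0 elsewhere.
So Δx_3 = L_33 · (+100), where L_33 = adj(I−A)_33 / det(I−A) = 0.5500 / 0.394875.
Δx_3 = 0.5500 × (+100) / 0.394875 = 55.00 / 0.394875 ≈ 139.3.

Δx_3 = 139.3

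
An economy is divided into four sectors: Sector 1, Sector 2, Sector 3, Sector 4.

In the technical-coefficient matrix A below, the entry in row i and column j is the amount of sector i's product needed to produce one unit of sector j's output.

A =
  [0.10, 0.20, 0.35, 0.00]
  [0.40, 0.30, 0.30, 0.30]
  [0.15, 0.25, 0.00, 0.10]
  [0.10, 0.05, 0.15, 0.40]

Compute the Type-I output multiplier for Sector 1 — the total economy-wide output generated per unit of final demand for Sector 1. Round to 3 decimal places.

m_1 = 4.568

I − A =
  [   0.90    -0.20    -0.35     0.00]
  [  -0.40     0.70    -0.30    -0.30]
  [  -0.15    -0.25     1.00    -0.10]
  [  -0.10    -0.05    -0.15     0.60]
Compute the cofactors C_ij = (−1)^(i+j)·(3×3 minor ij) of I−A; the adjugate is their transpose:
adj(I−A) = Cᵀ =
  [ 0.336750   0.171250   0.186750   0.116750]
  [ 0.300750   0.491500   0.297000   0.295250]
  [ 0.137250   0.159500   0.310500   0.131500]
  [ 0.115500   0.109375   0.133500   0.401750]
det(I−A) = Σ_j (I−A)_1j·C_1j = (0.90)(0.336750) + (-0.20)(0.300750) + (-0.35)(0.137250) + (0.00)(0.115500) = 0.1948875
(I − A)⁻¹ = adj(I−A) / det(I−A) ≈
  [   1.7279     0.8787     0.9582     0.5991]
  [   1.5432     2.5220     1.5240     1.5150]
  [   0.7043     0.8184     1.5932     0.6747]
  [   0.5926     0.5612     0.6850     2.0614]
The output multiplier for sector j is the column-j sum of the Leontief inverse (I − A)⁻¹ = adj(I−A) / det(I−A).
Column 1 of adj(I−A): (0.336750, 0.300750, 0.137250, 0.115500); det(I−A) = 0.1948875.
m_1 = (0.336750 + 0.300750 + 0.137250 + 0.115500) / 0.1948875 = 0.89025 / 0.1948875 ≈ 4.568.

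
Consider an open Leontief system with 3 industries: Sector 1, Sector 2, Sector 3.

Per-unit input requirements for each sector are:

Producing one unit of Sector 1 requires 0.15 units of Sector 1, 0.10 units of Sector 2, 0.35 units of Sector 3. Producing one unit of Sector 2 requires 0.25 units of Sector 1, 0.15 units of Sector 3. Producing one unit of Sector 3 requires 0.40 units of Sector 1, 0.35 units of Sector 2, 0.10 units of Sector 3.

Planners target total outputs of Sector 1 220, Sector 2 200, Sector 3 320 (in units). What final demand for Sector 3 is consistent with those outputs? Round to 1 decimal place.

I − A =
  [   0.85    -0.25    -0.40]
  [  -0.10     1.00    -0.35]
  [  -0.35    -0.15     0.90]
d = (I − A) x:
  d_1 = (+0.85)·220 + (-0.25)·200 + (-0.40)·320 = 9.0
  d_2 = (-0.10)·220 + (+1.00)·200 + (-0.35)·320 = 66.0
  d_3 = (-0.35)·220 + (-0.15)·200 + (+0.90)·320 = 181.0

d_3 = 181.0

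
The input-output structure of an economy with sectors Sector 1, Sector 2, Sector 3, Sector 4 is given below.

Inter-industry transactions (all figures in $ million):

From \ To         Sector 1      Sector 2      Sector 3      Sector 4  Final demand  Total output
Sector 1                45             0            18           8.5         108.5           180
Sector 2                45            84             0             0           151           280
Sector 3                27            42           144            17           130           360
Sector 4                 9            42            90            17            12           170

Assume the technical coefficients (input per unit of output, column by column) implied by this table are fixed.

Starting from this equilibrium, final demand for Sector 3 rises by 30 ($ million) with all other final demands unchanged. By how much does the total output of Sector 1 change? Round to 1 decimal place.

Technical coefficients a_ij = z_ij / X_j:
  a_11 = 45/180 = 0.25, a_21 = 45/180 = 0.25, a_31 = 27/180 = 0.15, a_41 = 9/180 = 0.05
  a_12 = 0/280 = 0.00, a_22 = 84/280 = 0.30, a_32 = 42/280 = 0.15, a_42 = 42/280 = 0.15
  a_13 = 18/360 = 0.05, a_23 = 0/360 = 0.00, a_33 = 144/360 = 0.40, a_43 = 90/360 = 0.25
  a_14 = 8.5/170 = 0.05, a_24 = 0/170 = 0.00, a_34 = 17/170 = 0.10, a_44 = 17/170 = 0.10
I − A =
  [   0.75     0.00    -0.05    -0.05]
  [  -0.25     0.70     0.00     0.00]
  [  -0.15    -0.15     0.60    -0.10]
  [  -0.05    -0.15    -0.25     0.90]
Compute the cofactors C_ij = (−1)^(i+j)·(3×3 minor ij) of I−A; the adjugate is their transpose:
adj(I−A) = Cᵀ =
  [ 0.360500   0.013875   0.040250   0.024500]
  [ 0.128750   0.375875   0.014375   0.008750]
  [ 0.135500   0.113250   0.468875   0.059625]
  [ 0.079125   0.094875   0.134875   0.307875]
det(I−A) = Σ_j (I−A)_1j·C_1j = (0.75)(0.360500) + (0.00)(0.128750) + (-0.05)(0.135500) + (-0.05)(0.079125) = 0.25964375
(I − A)⁻¹ = adj(I−A) / det(I−A) ≈
  [   1.3884     0.0534     0.1550     0.0944]
  [   0.4959     1.4477     0.0554     0.0337]
  [   0.5219     0.4362     1.8058     0.2296]
  [   0.3047     0.3654     0.5195     1.1858]
Δx = (I − A)⁻¹ Δd with Δd having +30 in the Sector 3 component and 0 elsewhere.
So Δx_1 = L_13 · (+30), where L_13 = adj(I−A)_13 / det(I−A) = 0.040250 / 0.25964375.
Δx_1 = 0.040250 × (+30) / 0.25964375 = 1.2075 / 0.25964375 ≈ 4.7.

Δx_1 = 4.7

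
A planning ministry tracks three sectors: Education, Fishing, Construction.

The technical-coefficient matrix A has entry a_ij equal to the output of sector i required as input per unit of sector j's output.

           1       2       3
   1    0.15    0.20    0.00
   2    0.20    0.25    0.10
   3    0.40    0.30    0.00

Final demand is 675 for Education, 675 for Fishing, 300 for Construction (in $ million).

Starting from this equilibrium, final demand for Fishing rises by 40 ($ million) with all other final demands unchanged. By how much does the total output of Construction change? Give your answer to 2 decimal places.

I − A =
  [   0.85    -0.20     0.00]
  [  -0.20     0.75    -0.10]
  [  -0.40    -0.30     1.00]
Cofactors of I−A, C_ij = (−1)^(i+j)·(minor ij) (rows/columns in the sector order above):
  C_11 = (0.75)(1.00) − (-0.10)(-0.30) = 0.7200
  C_12 = −[(-0.20)(1.00) − (-0.10)(-0.40)] = 0.2400
  C_13 = (-0.20)(-0.30) − (0.75)(-0.40) = 0.3600
  C_21 = −[(-0.20)(1.00) − (0.00)(-0.30)] = 0.2000
  C_22 = (0.85)(1.00) − (0.00)(-0.40) = 0.8500
  C_23 = −[(0.85)(-0.30) − (-0.20)(-0.40)] = 0.3350
  C_31 = (-0.20)(-0.10) − (0.00)(0.75) = 0.0200
  C_32 = −[(0.85)(-0.10) − (0.00)(-0.20)] = 0.0850
  C_33 = (0.85)(0.75) − (-0.20)(-0.20) = 0.5975
det(I−A) = Σ_j (I−A)_1j·C_1j = (0.85)(0.7200) + (-0.20)(0.2400) + (0.00)(0.3600) = 0.5640
adj(I−A) = Cᵀ =
  [ 0.7200   0.2000   0.0200]
  [ 0.2400   0.8500   0.0850]
  [ 0.3600   0.3350   0.5975]
(I − A)⁻¹ = adj(I−A) / det(I−A) ≈
  [   1.2766     0.3546     0.0355]
  [   0.4255     1.5071     0.1507]
  [   0.6383     0.5940     1.0594]
Δx = (I − A)⁻¹ Δd with Δd having +40 in the Fishing component and 0 elsewhere.
So Δx_3 = L_32 · (+40), where L_32 = adj(I−A)_32 / det(I−A) = 0.3350 / 0.5640.
Δx_3 = 0.3350 × (+40) / 0.5640 = 13.40 / 0.5640 ≈ 23.76.

Δx_3 = 23.76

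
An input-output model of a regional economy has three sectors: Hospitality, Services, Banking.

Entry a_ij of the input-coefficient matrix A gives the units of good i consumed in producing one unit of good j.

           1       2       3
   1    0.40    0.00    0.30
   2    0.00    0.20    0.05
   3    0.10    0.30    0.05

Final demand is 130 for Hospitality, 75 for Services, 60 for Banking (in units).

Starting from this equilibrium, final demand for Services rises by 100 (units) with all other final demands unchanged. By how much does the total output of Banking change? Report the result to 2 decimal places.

I − A =
  [   0.60     0.00    -0.30]
  [   0.00     0.80    -0.05]
  [  -0.10    -0.30     0.95]
Cofactors of I−A, C_ij = (−1)^(i+j)·(minor ij) (rows/columns in the sector order above):
  C_11 = (0.80)(0.95) − (-0.05)(-0.30) = 0.7450
  C_12 = −[(0.00)(0.95) − (-0.05)(-0.10)] = 0.0050
  C_13 = (0.00)(-0.30) − (0.80)(-0.10) = 0.0800
  C_21 = −[(0.00)(0.95) − (-0.30)(-0.30)] = 0.0900
  C_22 = (0.60)(0.95) − (-0.30)(-0.10) = 0.5400
  C_23 = −[(0.60)(-0.30) − (0.00)(-0.10)] = 0.1800
  C_31 = (0.00)(-0.05) − (-0.30)(0.80) = 0.2400
  C_32 = −[(0.60)(-0.05) − (-0.30)(0.00)] = 0.0300
  C_33 = (0.60)(0.80) − (0.00)(0.00) = 0.4800
det(I−A) = Σ_j (I−A)_1j·C_1j = (0.60)(0.7450) + (0.00)(0.0050) + (-0.30)(0.0800) = 0.4230
adj(I−A) = Cᵀ =
  [ 0.7450   0.0900   0.2400]
  [ 0.0050   0.5400   0.0300]
  [ 0.0800   0.1800   0.4800]
(I − A)⁻¹ = adj(I−A) / det(I−A) ≈
  [   1.7612     0.2128     0.5674]
  [   0.0118     1.2766     0.0709]
  [   0.1891     0.4255     1.1348]
Δx = (I − A)⁻¹ Δd with Δd having +100 in the Services component and 0 elsewhere.
So Δx_3 = L_32 · (+100), where L_32 = adj(I−A)_32 / det(I−A) = 0.1800 / 0.4230.
Δx_3 = 0.1800 × (+100) / 0.4230 = 18.00 / 0.4230 ≈ 42.55.

Δx_3 = 42.55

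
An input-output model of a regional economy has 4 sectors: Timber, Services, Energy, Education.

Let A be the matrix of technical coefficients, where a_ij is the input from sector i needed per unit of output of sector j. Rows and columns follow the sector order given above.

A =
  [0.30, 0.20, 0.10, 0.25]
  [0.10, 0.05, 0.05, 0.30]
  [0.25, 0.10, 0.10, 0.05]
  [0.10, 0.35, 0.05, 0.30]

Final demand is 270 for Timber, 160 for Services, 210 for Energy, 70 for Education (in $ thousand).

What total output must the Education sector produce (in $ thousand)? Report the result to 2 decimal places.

I − A =
  [   0.70    -0.20    -0.10    -0.25]
  [  -0.10     0.95    -0.05    -0.30]
  [  -0.25    -0.10     0.90    -0.05]
  [  -0.10    -0.35    -0.05     0.70]
Compute the cofactors C_ij = (−1)^(i+j)·(3×3 minor ij) of I−A; the adjugate is their transpose:
adj(I−A) = Cᵀ =
  [ 0.495750   0.214250   0.082250   0.274750]
  [ 0.102500   0.395625   0.045000   0.209375]
  [ 0.156500   0.116625   0.339500   0.130125]
  [ 0.133250   0.236750   0.058500   0.549750]
det(I−A) = Σ_j (I−A)_1j·C_1j = (0.70)(0.495750) + (-0.20)(0.102500) + (-0.10)(0.156500) + (-0.25)(0.133250) = 0.2775625
(I − A)⁻¹ = adj(I−A) / det(I−A) ≈
  [   1.7861     0.7719     0.2963     0.9899]
  [   0.3693     1.4254     0.1621     0.7543]
  [   0.5638     0.4202     1.2231     0.4688]
  [   0.4801     0.8530     0.2108     1.9806]
x = (I − A)⁻¹ d = adj(I−A)·d / det(I−A), with det(I−A) = 0.2775625:
  x_1 = (0.495750·270 + 0.214250·160 + 0.082250·210 + 0.274750·70) / 0.2775625 = 204.6375 / 0.2775625 ≈ 737.27
  x_2 = (0.102500·270 + 0.395625·160 + 0.045000·210 + 0.209375·70) / 0.2775625 = 115.08125 / 0.2775625 ≈ 414.61
  x_3 = (0.156500·270 + 0.116625·160 + 0.339500·210 + 0.130125·70) / 0.2775625 = 141.31875 / 0.2775625 ≈ 509.14
  x_4 = (0.133250·270 + 0.236750·160 + 0.058500·210 + 0.549750·70) / 0.2775625 = 124.625 / 0.2775625 ≈ 449.00

x_4 = 449.00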